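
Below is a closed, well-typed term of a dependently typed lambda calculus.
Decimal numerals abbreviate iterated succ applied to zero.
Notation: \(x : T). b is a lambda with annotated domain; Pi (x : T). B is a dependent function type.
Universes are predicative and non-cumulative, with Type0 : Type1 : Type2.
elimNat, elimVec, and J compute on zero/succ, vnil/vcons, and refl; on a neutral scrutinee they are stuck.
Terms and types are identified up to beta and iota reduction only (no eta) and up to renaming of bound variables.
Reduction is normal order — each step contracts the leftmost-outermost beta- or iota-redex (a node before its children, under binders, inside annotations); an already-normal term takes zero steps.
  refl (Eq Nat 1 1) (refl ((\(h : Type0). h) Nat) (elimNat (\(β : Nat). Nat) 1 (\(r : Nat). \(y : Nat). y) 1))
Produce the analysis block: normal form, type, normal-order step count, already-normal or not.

reduced normal form:
  refl (Eq Nat 1 1) (refl Nat 1)
inferred type:
  Eq (Eq Nat 1 1) (refl Nat 1) (refl Nat 1)
reduction steps (normal order): 5
already normal: no
first redex: a beta-redex


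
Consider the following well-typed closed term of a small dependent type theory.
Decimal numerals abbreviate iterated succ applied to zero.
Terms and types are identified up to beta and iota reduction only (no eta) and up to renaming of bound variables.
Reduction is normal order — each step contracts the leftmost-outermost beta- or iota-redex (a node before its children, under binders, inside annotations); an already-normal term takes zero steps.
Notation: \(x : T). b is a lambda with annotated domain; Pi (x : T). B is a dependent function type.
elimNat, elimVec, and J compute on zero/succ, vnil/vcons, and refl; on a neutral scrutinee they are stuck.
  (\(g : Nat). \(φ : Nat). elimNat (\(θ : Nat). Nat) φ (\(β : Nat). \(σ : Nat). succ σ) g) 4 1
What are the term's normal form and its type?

resulting normal form:
  5
inferred type:
  Nat
observation: the leftmost-outermost redex is a beta-redex, and normalization takes 15 steps.


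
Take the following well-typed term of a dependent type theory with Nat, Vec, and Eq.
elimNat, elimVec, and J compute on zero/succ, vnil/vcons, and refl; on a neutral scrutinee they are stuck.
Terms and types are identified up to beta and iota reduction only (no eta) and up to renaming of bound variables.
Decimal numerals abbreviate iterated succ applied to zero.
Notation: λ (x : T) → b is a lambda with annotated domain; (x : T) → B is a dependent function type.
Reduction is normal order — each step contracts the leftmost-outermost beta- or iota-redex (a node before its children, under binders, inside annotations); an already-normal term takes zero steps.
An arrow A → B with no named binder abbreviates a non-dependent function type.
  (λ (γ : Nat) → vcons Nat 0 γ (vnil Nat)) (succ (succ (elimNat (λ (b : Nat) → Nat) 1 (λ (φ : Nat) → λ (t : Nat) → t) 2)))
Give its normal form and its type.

reduced normal form:
  vcons Nat 0 3 (vnil Nat)
inferred type:
  Vec Nat 1
observation: the term reaches its normal form after 8 normal-order steps.


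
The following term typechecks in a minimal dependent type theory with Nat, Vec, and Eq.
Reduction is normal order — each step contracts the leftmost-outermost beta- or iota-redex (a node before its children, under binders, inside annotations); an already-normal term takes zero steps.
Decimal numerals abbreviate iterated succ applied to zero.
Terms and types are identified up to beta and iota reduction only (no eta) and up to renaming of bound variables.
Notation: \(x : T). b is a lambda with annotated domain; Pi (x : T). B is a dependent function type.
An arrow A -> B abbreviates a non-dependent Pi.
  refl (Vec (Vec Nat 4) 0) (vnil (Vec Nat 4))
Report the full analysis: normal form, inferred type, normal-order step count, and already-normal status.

reduced normal form:
  refl (Vec (Vec Nat 4) 0) (vnil (Vec Nat 4))
type:
  Eq (Vec (Vec Nat 4) 0) (vnil (Vec Nat 4)) (vnil (Vec Nat 4))
reduction steps (normal order): 0
started in normal form: yes


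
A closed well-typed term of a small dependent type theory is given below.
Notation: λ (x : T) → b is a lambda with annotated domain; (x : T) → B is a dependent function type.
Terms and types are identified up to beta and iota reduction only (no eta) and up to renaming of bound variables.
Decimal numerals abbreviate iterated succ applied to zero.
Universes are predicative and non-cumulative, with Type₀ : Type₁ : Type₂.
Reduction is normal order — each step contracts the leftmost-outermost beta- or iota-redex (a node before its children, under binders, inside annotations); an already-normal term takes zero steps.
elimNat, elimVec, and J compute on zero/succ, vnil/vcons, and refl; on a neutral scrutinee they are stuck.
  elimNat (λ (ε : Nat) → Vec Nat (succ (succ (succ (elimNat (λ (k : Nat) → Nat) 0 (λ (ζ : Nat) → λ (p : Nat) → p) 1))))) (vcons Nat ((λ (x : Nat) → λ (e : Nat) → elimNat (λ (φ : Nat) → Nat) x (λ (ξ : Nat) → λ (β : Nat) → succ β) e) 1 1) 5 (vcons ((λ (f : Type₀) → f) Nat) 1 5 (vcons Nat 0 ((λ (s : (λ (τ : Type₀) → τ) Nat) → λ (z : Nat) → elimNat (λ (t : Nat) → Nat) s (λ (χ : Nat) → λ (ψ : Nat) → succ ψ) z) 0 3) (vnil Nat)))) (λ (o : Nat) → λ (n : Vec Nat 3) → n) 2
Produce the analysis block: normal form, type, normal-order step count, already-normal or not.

reduced normal form:
  vcons Nat 2 5 (vcons Nat 1 5 (vcons Nat 0 3 (vnil Nat)))
inferred type:
  Vec Nat 3
reduction steps (normal order): 26
term was already normal: no
first contracted redex: an elimNat iota-redex


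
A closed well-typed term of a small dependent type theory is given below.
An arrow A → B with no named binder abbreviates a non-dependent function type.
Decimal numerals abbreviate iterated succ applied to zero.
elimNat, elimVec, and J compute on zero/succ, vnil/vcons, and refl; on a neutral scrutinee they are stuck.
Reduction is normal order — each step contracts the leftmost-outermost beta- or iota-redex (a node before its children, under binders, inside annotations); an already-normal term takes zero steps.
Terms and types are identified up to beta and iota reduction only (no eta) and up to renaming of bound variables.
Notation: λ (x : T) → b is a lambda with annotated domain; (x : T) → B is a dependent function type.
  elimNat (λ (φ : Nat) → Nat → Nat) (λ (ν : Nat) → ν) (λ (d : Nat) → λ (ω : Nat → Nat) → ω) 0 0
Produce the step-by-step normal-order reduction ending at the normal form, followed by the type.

normal-order reduction sequence:
  elimNat (λ (φ : Nat) → Nat → Nat) (λ (ν : Nat) → ν) (λ (d : Nat) → λ (ω : Nat → Nat) → ω) 0 0
  ~> (λ (φ : Nat) → φ) 0
  ~> 0
inferred type:
  Nat


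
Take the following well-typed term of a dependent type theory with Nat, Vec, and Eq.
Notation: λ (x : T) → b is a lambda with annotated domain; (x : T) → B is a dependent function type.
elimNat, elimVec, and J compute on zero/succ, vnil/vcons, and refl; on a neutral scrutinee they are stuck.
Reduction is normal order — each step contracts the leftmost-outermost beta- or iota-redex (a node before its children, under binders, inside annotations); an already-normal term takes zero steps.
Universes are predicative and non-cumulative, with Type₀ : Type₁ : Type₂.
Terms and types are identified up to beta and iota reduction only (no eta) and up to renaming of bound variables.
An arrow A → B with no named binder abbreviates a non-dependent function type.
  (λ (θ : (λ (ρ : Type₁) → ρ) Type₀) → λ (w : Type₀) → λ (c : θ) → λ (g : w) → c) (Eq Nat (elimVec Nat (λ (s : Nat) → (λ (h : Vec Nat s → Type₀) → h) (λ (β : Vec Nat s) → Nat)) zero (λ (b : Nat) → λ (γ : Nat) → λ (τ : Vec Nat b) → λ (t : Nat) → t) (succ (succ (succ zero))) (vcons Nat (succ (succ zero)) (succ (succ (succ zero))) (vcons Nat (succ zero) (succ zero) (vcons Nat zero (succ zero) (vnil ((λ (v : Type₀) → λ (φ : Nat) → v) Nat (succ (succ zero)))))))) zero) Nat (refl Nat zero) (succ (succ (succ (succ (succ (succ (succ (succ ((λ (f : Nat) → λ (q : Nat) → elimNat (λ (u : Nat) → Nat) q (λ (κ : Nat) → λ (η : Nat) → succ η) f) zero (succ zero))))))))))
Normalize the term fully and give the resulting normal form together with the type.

normal form:
  refl Nat zero
the term's type:
  Eq Nat zero zero


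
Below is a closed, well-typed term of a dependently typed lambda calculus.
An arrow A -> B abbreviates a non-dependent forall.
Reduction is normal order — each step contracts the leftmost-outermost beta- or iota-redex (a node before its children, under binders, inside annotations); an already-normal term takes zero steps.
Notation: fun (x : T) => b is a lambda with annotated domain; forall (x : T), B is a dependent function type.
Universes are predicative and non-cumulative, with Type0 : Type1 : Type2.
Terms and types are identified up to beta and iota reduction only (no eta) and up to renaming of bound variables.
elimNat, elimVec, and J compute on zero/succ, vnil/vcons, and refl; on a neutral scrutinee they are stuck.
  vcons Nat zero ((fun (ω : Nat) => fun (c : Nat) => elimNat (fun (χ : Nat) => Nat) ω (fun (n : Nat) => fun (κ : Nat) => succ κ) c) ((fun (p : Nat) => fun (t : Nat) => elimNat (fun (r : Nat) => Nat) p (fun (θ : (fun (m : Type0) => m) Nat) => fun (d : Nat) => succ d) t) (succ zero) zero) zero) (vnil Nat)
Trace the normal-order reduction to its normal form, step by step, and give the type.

reduction (normal order):
  vcons Nat zero ((fun (ω : Nat) => fun (c : Nat) => elimNat (fun (χ : Nat) => Nat) ω (fun (n : Nat) => fun (κ : Nat) => succ κ) c) ((fun (p : Nat) => fun (t : Nat) => elimNat (fun (r : Nat) => Nat) p (fun (θ : (fun (m : Type0) => m) Nat) => fun (d : Nat) => succ d) t) (succ zero) zero) zero) (vnil Nat)
  ~> vcons Nat zero ((fun (ω : Nat) => elimNat (fun (c : Nat) => Nat) ((fun (χ : Nat) => fun (n : Nat) => elimNat (fun (κ : Nat) => Nat) χ (fun (p : (fun (t : Type0) => t) Nat) => fun (r : Nat) => succ r) n) (succ zero) zero) (fun (θ : Nat) => fun (m : Nat) => succ m) ω) zero) (vnil Nat)
  ~> vcons Nat zero (elimNat (fun (ω : Nat) => Nat) ((fun (c : Nat) => fun (χ : Nat) => elimNat (fun (n : Nat) => Nat) c (fun (κ : (fun (p : Type0) => p) Nat) => fun (t : Nat) => succ t) χ) (succ zero) zero) (fun (r : Nat) => fun (θ : Nat) => succ θ) zero) (vnil Nat)
  ~> vcons Nat zero ((fun (ω : Nat) => fun (c : Nat) => elimNat (fun (χ : Nat) => Nat) ω (fun (n : (fun (κ : Type0) => κ) Nat) => fun (p : Nat) => succ p) c) (succ zero) zero) (vnil Nat)
  ~> vcons Nat zero ((fun (ω : Nat) => elimNat (fun (c : Nat) => Nat) (succ zero) (fun (χ : (fun (n : Type0) => n) Nat) => fun (κ : Nat) => succ κ) ω) zero) (vnil Nat)
  ~> vcons Nat zero (elimNat (fun (ω : Nat) => Nat) (succ zero) (fun (c : (fun (χ : Type0) => χ) Nat) => fun (n : Nat) => succ n) zero) (vnil Nat)
  ~> vcons Nat zero (succ zero) (vnil Nat)
the term's type:
  Vec Nat (succ zero)


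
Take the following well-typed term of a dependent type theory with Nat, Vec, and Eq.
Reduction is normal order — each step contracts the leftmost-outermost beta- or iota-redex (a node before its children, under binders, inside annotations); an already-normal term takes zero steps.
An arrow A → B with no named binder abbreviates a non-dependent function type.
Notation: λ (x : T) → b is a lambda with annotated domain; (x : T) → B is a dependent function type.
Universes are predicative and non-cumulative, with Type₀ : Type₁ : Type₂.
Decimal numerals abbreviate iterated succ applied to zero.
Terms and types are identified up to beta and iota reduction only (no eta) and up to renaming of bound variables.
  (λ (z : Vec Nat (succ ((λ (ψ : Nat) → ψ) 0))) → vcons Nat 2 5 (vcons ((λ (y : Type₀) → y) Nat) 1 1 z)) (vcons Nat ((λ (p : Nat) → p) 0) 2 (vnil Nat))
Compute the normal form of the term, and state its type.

normal form:
  vcons Nat 2 5 (vcons Nat 1 1 (vcons Nat 0 2 (vnil Nat)))
type:
  Vec Nat 3
observation: normalization takes exactly 3 steps under the normal-order strategy.


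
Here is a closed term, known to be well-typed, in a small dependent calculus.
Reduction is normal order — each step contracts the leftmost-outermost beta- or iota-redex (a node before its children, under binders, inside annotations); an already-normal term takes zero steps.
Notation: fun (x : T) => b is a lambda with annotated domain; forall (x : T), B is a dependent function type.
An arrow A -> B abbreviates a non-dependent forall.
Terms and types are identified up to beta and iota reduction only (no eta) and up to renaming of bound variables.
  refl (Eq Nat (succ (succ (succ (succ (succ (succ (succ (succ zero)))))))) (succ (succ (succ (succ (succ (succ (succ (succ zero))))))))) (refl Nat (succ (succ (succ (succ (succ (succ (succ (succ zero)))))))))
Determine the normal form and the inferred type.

reduced normal form:
  refl (Eq Nat (succ (succ (succ (succ (succ (succ (succ (succ zero)))))))) (succ (succ (succ (succ (succ (succ (succ (succ zero))))))))) (refl Nat (succ (succ (succ (succ (succ (succ (succ (succ zero)))))))))
type:
  Eq (Eq Nat (succ (succ (succ (succ (succ (succ (succ (succ zero)))))))) (succ (succ (succ (succ (succ (succ (succ (succ zero))))))))) (refl Nat (succ (succ (succ (succ (succ (succ (succ (succ zero))))))))) (refl Nat (succ (succ (succ (succ (succ (succ (succ (succ zero)))))))))
observation: no redex remains anywhere in the term; it is its own normal form.


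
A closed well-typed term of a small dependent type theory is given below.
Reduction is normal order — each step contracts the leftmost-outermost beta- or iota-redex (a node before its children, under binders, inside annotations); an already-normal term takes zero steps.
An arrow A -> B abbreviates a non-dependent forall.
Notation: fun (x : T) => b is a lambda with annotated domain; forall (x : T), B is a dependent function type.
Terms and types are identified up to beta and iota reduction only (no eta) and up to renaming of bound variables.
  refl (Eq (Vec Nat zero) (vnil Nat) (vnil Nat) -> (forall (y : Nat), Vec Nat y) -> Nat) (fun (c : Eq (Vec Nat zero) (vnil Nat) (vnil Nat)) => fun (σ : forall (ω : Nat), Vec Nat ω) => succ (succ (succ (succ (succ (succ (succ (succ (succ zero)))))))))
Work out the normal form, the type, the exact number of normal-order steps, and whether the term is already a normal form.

reduced normal form:
  refl (Eq (Vec Nat zero) (vnil Nat) (vnil Nat) -> (forall (y : Nat), Vec Nat y) -> Nat) (fun (c : Eq (Vec Nat zero) (vnil Nat) (vnil Nat)) => fun (σ : forall (ω : Nat), Vec Nat ω) => succ (succ (succ (succ (succ (succ (succ (succ (succ zero)))))))))
type:
  Eq (Eq (Vec Nat zero) (vnil Nat) (vnil Nat) -> (forall (y : Nat), Vec Nat y) -> Nat) (fun (c : Eq (Vec Nat zero) (vnil Nat) (vnil Nat)) => fun (σ : forall (ω : Nat), Vec Nat ω) => succ (succ (succ (succ (succ (succ (succ (succ (succ zero))))))))) (fun (ξ : Eq (Vec Nat zero) (vnil Nat) (vnil Nat)) => fun (ν : forall (j : Nat), Vec Nat j) => succ (succ (succ (succ (succ (succ (succ (succ (succ zero)))))))))
normal-order step count: 0
started in normal form: yes


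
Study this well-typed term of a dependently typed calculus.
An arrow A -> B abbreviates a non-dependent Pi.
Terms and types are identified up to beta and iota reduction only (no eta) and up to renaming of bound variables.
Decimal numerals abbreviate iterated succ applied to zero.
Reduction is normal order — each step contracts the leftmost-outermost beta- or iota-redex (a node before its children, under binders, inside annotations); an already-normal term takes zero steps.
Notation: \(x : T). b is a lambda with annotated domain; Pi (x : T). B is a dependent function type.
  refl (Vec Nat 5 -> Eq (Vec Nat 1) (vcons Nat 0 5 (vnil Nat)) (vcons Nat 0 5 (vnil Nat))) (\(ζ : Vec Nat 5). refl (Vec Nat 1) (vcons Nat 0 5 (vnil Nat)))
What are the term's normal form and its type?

normal form:
  refl (Vec Nat 5 -> Eq (Vec Nat 1) (vcons Nat 0 5 (vnil Nat)) (vcons Nat 0 5 (vnil Nat))) (\(ζ : Vec Nat 5). refl (Vec Nat 1) (vcons Nat 0 5 (vnil Nat)))
the term's type:
  Eq (Vec Nat 5 -> Eq (Vec Nat 1) (vcons Nat 0 5 (vnil Nat)) (vcons Nat 0 5 (vnil Nat))) (\(ζ : Vec Nat 5). refl (Vec Nat 1) (vcons Nat 0 5 (vnil Nat))) (\(u : Vec Nat 5). refl (Vec Nat 1) (vcons Nat 0 5 (vnil Nat)))
observation: the term is already in normal form.


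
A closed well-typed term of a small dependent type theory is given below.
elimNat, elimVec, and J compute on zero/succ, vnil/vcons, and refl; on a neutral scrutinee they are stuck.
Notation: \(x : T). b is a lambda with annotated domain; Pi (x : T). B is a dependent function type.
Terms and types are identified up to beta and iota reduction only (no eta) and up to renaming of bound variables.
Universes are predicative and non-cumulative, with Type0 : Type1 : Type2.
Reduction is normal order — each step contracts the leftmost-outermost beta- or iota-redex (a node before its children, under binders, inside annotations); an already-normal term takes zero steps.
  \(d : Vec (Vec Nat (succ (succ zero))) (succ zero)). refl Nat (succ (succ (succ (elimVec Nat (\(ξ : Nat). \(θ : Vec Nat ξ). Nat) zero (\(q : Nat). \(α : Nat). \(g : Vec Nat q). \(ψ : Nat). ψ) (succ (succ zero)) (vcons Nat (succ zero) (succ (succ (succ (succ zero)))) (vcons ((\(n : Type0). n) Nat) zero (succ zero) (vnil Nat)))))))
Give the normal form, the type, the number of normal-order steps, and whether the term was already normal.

normal form:
  \(d : Vec (Vec Nat (succ (succ zero))) (succ zero)). refl Nat (succ (succ (succ zero)))
inferred type:
  Pi (d : Vec (Vec Nat (succ (succ zero))) (succ zero)). Eq Nat (succ (succ (succ zero))) (succ (succ (succ zero)))
steps to reach normal form (normal order): 11
started in normal form: no
first contracted redex: an elimVec iota-redex


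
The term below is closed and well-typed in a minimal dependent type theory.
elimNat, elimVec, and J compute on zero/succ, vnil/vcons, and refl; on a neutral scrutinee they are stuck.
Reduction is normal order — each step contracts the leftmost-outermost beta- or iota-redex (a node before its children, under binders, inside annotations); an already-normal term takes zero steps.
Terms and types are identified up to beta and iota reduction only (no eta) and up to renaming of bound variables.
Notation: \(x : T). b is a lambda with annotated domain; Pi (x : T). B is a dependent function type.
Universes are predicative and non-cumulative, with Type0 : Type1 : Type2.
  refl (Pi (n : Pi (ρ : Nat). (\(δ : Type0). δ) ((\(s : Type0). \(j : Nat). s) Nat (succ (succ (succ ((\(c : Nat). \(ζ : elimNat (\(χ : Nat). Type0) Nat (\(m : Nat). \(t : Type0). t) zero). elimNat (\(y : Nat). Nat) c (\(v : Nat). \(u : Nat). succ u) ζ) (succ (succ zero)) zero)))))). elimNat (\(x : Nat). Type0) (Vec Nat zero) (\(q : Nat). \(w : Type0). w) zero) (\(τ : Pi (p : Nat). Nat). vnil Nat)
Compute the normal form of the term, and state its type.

resulting normal form:
  refl (Pi (n : Pi (ρ : Nat). Nat). Vec Nat zero) (\(δ : Pi (s : Nat). Nat). vnil Nat)
inferred type:
  Eq (Pi (n : Pi (ρ : Nat). Nat). Vec Nat zero) (\(δ : Pi (s : Nat). Nat). vnil Nat) (\(j : Pi (c : Nat). Nat). vnil Nat)


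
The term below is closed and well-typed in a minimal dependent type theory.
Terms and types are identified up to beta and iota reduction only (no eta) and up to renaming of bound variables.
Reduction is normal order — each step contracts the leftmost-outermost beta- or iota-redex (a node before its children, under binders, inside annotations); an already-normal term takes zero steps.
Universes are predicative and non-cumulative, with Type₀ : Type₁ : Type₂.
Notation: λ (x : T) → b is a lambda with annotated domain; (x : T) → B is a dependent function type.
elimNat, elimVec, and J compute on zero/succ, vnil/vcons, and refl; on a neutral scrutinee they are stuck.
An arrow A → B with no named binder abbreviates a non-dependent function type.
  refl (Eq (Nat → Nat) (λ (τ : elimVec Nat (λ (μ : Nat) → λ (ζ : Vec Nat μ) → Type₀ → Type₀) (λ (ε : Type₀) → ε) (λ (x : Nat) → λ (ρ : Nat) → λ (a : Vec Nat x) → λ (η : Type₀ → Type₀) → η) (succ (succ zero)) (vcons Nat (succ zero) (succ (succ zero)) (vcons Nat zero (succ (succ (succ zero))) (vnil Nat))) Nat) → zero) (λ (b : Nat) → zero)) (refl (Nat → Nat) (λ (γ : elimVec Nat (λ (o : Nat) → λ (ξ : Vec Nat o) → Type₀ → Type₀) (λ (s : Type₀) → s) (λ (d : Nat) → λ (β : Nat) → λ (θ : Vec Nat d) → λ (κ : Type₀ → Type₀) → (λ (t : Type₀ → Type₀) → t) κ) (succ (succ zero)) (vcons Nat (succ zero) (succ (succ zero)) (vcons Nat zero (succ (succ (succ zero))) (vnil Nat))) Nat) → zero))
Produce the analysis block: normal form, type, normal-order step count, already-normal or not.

resulting normal form:
  refl (Eq (Nat → Nat) (λ (τ : Nat) → zero) (λ (μ : Nat) → zero)) (refl (Nat → Nat) (λ (ζ : Nat) → zero))
inferred type:
  Eq (Eq (Nat → Nat) (λ (τ : Nat) → zero) (λ (μ : Nat) → zero)) (refl (Nat → Nat) (λ (ζ : Nat) → zero)) (refl (Nat → Nat) (λ (ε : Nat) → zero))
steps to reach normal form (normal order): 26
already normal: no
first redex: an elimVec iota-redex


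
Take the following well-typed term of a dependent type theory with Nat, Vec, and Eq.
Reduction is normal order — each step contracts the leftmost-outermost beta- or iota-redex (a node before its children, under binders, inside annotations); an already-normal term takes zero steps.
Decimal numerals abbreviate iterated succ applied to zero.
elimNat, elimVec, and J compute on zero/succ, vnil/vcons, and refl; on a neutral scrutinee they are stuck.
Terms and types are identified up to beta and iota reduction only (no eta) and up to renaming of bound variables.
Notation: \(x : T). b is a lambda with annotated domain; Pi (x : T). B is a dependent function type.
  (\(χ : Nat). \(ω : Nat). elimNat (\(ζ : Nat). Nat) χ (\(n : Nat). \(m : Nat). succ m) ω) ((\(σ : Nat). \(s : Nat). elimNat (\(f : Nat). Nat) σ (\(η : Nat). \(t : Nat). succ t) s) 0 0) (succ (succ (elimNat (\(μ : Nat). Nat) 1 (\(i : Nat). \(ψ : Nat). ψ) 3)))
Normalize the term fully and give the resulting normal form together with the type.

resulting normal form:
  3
inferred type:
  Nat
observation: 25 normal-order steps separate the term from its normal form.


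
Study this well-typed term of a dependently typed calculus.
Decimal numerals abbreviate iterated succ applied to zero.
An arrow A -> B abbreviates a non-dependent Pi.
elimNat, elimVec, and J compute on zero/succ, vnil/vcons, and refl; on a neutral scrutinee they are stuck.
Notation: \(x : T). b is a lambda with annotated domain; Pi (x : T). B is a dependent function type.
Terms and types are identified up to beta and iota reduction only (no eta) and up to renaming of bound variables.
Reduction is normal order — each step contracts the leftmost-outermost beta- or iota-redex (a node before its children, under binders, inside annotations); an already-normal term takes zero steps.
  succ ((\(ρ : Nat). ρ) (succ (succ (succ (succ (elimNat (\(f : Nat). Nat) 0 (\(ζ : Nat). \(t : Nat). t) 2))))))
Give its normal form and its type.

resulting normal form:
  5
inferred type:
  Nat


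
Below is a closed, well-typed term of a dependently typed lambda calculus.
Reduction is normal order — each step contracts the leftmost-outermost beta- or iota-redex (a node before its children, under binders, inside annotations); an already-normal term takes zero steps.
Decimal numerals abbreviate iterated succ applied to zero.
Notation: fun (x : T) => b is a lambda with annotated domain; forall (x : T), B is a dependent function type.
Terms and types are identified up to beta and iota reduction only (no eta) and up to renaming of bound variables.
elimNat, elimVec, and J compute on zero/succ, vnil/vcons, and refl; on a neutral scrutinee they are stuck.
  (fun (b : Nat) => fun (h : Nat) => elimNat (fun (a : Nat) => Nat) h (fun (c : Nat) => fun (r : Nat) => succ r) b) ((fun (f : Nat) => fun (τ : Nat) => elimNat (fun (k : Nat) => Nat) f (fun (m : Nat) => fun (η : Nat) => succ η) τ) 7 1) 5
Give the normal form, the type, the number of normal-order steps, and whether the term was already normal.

normal form:
  13
inferred type:
  Nat
reduction steps (normal order): 33
already normal: no
first contracted redex: a beta-redex


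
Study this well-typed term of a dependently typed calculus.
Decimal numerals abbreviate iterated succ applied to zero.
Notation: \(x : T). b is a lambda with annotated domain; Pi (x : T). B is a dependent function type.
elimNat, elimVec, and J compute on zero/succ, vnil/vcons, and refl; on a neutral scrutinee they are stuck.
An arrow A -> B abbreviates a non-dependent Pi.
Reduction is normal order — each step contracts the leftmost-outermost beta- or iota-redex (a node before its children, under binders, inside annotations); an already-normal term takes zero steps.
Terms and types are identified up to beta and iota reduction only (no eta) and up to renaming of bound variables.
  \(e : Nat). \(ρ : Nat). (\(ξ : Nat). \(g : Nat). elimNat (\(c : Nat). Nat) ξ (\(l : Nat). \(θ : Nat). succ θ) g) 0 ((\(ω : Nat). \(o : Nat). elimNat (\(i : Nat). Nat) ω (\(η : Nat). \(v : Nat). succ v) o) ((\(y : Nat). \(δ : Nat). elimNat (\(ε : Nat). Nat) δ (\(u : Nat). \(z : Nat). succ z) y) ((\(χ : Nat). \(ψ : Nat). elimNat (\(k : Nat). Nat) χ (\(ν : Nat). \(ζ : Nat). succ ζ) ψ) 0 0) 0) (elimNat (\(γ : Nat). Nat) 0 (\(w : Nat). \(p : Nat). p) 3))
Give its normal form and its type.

reduced normal form:
  \(e : Nat). \(ρ : Nat). 0
inferred type:
  Nat -> Nat -> Nat


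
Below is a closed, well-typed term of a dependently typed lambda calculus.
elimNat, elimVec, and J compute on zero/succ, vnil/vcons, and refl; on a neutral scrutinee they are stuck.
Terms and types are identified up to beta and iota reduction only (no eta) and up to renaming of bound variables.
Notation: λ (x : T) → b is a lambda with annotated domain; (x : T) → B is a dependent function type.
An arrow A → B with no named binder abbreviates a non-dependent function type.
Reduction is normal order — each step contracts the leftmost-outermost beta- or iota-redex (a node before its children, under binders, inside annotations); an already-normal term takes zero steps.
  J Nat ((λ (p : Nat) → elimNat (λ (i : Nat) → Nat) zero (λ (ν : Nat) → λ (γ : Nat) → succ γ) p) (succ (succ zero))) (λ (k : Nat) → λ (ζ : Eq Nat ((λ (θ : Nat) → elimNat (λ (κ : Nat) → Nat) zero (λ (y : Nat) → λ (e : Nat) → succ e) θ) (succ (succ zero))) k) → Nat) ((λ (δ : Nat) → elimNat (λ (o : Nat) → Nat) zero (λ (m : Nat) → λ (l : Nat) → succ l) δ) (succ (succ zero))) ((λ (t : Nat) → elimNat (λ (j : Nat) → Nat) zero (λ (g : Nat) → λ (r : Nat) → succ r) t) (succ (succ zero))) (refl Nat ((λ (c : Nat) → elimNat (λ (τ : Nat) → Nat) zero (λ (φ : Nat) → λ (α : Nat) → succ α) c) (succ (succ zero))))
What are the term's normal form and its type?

resulting normal form:
  succ (succ zero)
inferred type:
  Nat


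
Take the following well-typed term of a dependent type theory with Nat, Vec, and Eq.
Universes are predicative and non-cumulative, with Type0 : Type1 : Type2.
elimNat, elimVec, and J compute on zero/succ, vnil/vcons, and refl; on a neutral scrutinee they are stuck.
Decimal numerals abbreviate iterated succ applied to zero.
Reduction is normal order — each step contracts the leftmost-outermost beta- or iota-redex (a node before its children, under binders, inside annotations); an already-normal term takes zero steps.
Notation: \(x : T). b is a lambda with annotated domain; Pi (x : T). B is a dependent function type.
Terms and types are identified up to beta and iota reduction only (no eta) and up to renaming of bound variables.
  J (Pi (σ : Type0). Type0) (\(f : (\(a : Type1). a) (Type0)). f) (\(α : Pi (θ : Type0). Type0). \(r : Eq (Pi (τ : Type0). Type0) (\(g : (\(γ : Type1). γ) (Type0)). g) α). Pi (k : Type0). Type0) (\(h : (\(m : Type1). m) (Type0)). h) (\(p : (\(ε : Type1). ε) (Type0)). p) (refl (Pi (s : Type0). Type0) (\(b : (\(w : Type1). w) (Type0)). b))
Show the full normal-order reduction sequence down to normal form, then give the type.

normal-order reduction sequence:
  J (Pi (σ : Type0). Type0) (\(f : (\(a : Type1). a) (Type0)). f) (\(α : Pi (θ : Type0). Type0). \(r : Eq (Pi (τ : Type0). Type0) (\(g : (\(γ : Type1). γ) (Type0)). g) α). Pi (k : Type0). Type0) (\(h : (\(m : Type1). m) (Type0)). h) (\(p : (\(ε : Type1). ε) (Type0)). p) (refl (Pi (s : Type0). Type0) (\(b : (\(w : Type1). w) (Type0)). b))
  ~> \(σ : (\(f : Type1). f) (Type0)). σ
  ~> \(σ : Type0). σ
inferred type:
  Pi (σ : Type0). Type0


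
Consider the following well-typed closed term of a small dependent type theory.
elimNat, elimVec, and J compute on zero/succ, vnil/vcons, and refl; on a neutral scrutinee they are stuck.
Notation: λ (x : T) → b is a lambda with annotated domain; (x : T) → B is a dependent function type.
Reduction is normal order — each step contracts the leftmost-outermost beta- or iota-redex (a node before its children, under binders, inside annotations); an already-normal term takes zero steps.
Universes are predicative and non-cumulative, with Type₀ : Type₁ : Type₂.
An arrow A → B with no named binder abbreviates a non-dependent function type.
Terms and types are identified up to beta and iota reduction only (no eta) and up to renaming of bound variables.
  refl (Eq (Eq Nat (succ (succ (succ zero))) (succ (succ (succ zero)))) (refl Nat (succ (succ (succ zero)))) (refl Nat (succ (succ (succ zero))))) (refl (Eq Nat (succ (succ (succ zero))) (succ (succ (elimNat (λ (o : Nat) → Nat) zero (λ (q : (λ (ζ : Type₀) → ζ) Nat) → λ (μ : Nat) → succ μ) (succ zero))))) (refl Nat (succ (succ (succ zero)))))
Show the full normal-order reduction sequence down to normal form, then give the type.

normal-order reduction:
  refl (Eq (Eq Nat (succ (succ (succ zero))) (succ (succ (succ zero)))) (refl Nat (succ (succ (succ zero)))) (refl Nat (succ (succ (succ zero))))) (refl (Eq Nat (succ (succ (succ zero))) (succ (succ (elimNat (λ (o : Nat) → Nat) zero (λ (q : (λ (ζ : Type₀) → ζ) Nat) → λ (μ : Nat) → succ μ) (succ zero))))) (refl Nat (succ (succ (succ zero)))))
  ~> refl (Eq (Eq Nat (succ (succ (succ zero))) (succ (succ (succ zero)))) (refl Nat (succ (succ (succ zero)))) (refl Nat (succ (succ (succ zero))))) (refl (Eq Nat (succ (succ (succ zero))) (succ (succ ((λ (o : (λ (q : Type₀) → q) Nat) → λ (ζ : Nat) → succ ζ) zero (elimNat (λ (μ : Nat) → Nat) zero (λ (f : (λ (v : Type₀) → v) Nat) → λ (ω : Nat) → succ ω) zero))))) (refl Nat (succ (succ (succ zero)))))
  ~> refl (Eq (Eq Nat (succ (succ (succ zero))) (succ (succ (succ zero)))) (refl Nat (succ (succ (succ zero)))) (refl Nat (succ (succ (succ zero))))) (refl (Eq Nat (succ (succ (succ zero))) (succ (succ ((λ (o : Nat) → succ o) (elimNat (λ (q : Nat) → Nat) zero (λ (ζ : (λ (μ : Type₀) → μ) Nat) → λ (f : Nat) → succ f) zero))))) (refl Nat (succ (succ (succ zero)))))
  ~> refl (Eq (Eq Nat (succ (succ (succ zero))) (succ (succ (succ zero)))) (refl Nat (succ (succ (succ zero)))) (refl Nat (succ (succ (succ zero))))) (refl (Eq Nat (succ (succ (succ zero))) (succ (succ (succ (elimNat (λ (o : Nat) → Nat) zero (λ (q : (λ (ζ : Type₀) → ζ) Nat) → λ (μ : Nat) → succ μ) zero))))) (refl Nat (succ (succ (succ zero)))))
  ~> refl (Eq (Eq Nat (succ (succ (succ zero))) (succ (succ (succ zero)))) (refl Nat (succ (succ (succ zero)))) (refl Nat (succ (succ (succ zero))))) (refl (Eq Nat (succ (succ (succ zero))) (succ (succ (succ zero)))) (refl Nat (succ (succ (succ zero)))))
inferred type:
  Eq (Eq (Eq Nat (succ (succ (succ zero))) (succ (succ (succ zero)))) (refl Nat (succ (succ (succ zero)))) (refl Nat (succ (succ (succ zero))))) (refl (Eq Nat (succ (succ (succ zero))) (succ (succ (succ zero)))) (refl Nat (succ (succ (succ zero))))) (refl (Eq Nat (succ (succ (succ zero))) (succ (succ (succ zero)))) (refl Nat (succ (succ (succ zero)))))


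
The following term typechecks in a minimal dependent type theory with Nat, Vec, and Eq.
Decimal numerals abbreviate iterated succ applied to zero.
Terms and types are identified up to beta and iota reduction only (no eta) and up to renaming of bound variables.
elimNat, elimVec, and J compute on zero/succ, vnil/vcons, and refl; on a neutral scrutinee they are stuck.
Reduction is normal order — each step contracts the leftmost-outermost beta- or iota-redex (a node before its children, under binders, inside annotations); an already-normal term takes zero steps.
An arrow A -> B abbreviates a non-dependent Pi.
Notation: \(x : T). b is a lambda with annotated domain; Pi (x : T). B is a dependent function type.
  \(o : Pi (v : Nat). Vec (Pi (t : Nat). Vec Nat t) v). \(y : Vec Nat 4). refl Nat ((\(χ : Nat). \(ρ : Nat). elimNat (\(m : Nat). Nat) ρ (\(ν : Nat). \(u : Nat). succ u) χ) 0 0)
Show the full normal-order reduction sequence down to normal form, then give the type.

reduction (normal order):
  \(o : Pi (v : Nat). Vec (Pi (t : Nat). Vec Nat t) v). \(y : Vec Nat 4). refl Nat ((\(χ : Nat). \(ρ : Nat). elimNat (\(m : Nat). Nat) ρ (\(ν : Nat). \(u : Nat). succ u) χ) 0 0)
  ~> \(o : Pi (v : Nat). Vec (Pi (t : Nat). Vec Nat t) v). \(y : Vec Nat 4). refl Nat ((\(χ : Nat). elimNat (\(ρ : Nat). Nat) χ (\(m : Nat). \(ν : Nat). succ ν) 0) 0)
  ~> \(o : Pi (v : Nat). Vec (Pi (t : Nat). Vec Nat t) v). \(y : Vec Nat 4). refl Nat (elimNat (\(χ : Nat). Nat) 0 (\(ρ : Nat). \(m : Nat). succ m) 0)
  ~> \(o : Pi (v : Nat). Vec (Pi (t : Nat). Vec Nat t) v). \(y : Vec Nat 4). refl Nat 0
the term's type:
  (Pi (o : Nat). Vec (Pi (v : Nat). Vec Nat v) o) -> Vec Nat 4 -> Eq Nat 0 0


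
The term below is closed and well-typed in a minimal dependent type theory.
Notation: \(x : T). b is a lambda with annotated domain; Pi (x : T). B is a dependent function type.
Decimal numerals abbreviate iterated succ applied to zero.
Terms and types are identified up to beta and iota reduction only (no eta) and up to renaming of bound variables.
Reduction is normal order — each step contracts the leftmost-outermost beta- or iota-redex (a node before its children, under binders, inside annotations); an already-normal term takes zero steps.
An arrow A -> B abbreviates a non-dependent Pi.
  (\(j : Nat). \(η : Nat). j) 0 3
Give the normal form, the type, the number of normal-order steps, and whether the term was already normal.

resulting normal form:
  0
the term's type:
  Nat
reduction steps (normal order): 2
already normal: no
first redex: a beta-redex


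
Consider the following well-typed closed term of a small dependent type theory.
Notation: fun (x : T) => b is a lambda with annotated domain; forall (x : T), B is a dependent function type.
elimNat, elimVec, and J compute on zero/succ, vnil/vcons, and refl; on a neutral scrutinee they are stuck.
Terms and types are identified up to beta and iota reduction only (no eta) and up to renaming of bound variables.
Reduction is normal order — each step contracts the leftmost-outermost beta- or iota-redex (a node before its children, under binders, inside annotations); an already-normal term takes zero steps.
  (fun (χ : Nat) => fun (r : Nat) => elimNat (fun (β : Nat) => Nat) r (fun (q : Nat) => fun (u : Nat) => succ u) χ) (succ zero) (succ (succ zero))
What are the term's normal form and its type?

resulting normal form:
  succ (succ (succ zero))
inferred type:
  Nat


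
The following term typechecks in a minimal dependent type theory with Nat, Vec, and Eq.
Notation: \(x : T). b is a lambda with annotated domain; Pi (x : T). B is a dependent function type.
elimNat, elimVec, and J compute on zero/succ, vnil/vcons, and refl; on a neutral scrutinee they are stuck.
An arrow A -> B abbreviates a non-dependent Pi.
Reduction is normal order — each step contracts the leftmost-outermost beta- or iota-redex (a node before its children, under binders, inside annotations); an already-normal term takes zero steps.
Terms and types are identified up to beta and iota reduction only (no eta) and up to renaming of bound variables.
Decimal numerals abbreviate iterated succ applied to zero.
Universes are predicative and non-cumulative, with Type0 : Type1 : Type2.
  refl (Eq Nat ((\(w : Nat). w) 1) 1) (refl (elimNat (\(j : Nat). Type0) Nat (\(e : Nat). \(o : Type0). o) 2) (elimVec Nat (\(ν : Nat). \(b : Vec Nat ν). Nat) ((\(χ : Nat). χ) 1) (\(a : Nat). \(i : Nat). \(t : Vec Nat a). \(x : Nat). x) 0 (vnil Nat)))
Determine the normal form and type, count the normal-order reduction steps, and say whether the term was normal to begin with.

resulting normal form:
  refl (Eq Nat 1 1) (refl Nat 1)
inferred type:
  Eq (Eq Nat 1 1) (refl Nat 1) (refl Nat 1)
normal-order step count: 10
term was already normal: no
first contracted redex: a beta-redex


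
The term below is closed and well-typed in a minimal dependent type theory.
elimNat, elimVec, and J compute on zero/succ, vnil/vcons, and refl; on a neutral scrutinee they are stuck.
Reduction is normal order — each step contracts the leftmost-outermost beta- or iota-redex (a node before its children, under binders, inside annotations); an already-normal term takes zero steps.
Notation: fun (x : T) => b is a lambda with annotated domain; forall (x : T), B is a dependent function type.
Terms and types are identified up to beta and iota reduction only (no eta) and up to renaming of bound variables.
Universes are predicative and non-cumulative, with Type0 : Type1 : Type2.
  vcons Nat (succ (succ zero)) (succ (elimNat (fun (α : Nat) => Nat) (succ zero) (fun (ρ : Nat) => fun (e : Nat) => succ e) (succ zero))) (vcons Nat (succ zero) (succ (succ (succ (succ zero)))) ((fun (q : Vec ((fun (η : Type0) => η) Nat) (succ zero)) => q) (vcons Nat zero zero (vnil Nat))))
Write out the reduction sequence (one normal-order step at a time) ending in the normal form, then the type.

normal-order reduction:
  vcons Nat (succ (succ zero)) (succ (elimNat (fun (α : Nat) => Nat) (succ zero) (fun (ρ : Nat) => fun (e : Nat) => succ e) (succ zero))) (vcons Nat (succ zero) (succ (succ (succ (succ zero)))) ((fun (q : Vec ((fun (η : Type0) => η) Nat) (succ zero)) => q) (vcons Nat zero zero (vnil Nat))))
  ~> vcons Nat (succ (succ zero)) (succ ((fun (α : Nat) => fun (ρ : Nat) => succ ρ) zero (elimNat (fun (e : Nat) => Nat) (succ zero) (fun (q : Nat) => fun (η : Nat) => succ η) zero))) (vcons Nat (succ zero) (succ (succ (succ (succ zero)))) ((fun (μ : Vec ((fun (h : Type0) => h) Nat) (succ zero)) => μ) (vcons Nat zero zero (vnil Nat))))
  ~> vcons Nat (succ (succ zero)) (succ ((fun (α : Nat) => succ α) (elimNat (fun (ρ : Nat) => Nat) (succ zero) (fun (e : Nat) => fun (q : Nat) => succ q) zero))) (vcons Nat (succ zero) (succ (succ (succ (succ zero)))) ((fun (η : Vec ((fun (μ : Type0) => μ) Nat) (succ zero)) => η) (vcons Nat zero zero (vnil Nat))))
  ~> vcons Nat (succ (succ zero)) (succ (succ (elimNat (fun (α : Nat) => Nat) (succ zero) (fun (ρ : Nat) => fun (e : Nat) => succ e) zero))) (vcons Nat (succ zero) (succ (succ (succ (succ zero)))) ((fun (q : Vec ((fun (η : Type0) => η) Nat) (succ zero)) => q) (vcons Nat zero zero (vnil Nat))))
  ~> vcons Nat (succ (succ zero)) (succ (succ (succ zero))) (vcons Nat (succ zero) (succ (succ (succ (succ zero)))) ((fun (α : Vec ((fun (ρ : Type0) => ρ) Nat) (succ zero)) => α) (vcons Nat zero zero (vnil Nat))))
  ~> vcons Nat (succ (succ zero)) (succ (succ (succ zero))) (vcons Nat (succ zero) (succ (succ (succ (succ zero)))) (vcons Nat zero zero (vnil Nat)))
inferred type:
  Vec Nat (succ (succ (succ zero)))


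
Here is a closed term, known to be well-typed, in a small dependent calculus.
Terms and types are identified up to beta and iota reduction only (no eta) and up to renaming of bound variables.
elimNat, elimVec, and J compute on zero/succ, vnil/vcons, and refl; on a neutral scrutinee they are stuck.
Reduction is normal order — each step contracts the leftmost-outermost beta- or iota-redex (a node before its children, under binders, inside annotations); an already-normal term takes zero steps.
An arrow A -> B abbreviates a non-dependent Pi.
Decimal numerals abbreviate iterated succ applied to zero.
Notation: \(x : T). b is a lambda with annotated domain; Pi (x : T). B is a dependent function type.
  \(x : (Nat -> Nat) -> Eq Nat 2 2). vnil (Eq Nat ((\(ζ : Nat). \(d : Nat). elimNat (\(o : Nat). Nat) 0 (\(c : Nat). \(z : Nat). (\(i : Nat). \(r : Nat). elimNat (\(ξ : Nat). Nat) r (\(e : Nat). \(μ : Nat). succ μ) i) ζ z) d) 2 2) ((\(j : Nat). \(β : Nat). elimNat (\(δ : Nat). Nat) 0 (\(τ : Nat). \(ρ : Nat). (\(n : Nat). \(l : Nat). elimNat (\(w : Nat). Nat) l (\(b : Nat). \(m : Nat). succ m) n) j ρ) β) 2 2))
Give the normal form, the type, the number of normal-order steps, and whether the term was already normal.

normal form:
  \(x : (Nat -> Nat) -> Eq Nat 2 2). vnil (Eq Nat 4 4)
type:
  ((Nat -> Nat) -> Eq Nat 2 2) -> Vec (Eq Nat 4 4) 0
steps to reach normal form (normal order): 54
term was already normal: no
first redex: a beta-redex
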